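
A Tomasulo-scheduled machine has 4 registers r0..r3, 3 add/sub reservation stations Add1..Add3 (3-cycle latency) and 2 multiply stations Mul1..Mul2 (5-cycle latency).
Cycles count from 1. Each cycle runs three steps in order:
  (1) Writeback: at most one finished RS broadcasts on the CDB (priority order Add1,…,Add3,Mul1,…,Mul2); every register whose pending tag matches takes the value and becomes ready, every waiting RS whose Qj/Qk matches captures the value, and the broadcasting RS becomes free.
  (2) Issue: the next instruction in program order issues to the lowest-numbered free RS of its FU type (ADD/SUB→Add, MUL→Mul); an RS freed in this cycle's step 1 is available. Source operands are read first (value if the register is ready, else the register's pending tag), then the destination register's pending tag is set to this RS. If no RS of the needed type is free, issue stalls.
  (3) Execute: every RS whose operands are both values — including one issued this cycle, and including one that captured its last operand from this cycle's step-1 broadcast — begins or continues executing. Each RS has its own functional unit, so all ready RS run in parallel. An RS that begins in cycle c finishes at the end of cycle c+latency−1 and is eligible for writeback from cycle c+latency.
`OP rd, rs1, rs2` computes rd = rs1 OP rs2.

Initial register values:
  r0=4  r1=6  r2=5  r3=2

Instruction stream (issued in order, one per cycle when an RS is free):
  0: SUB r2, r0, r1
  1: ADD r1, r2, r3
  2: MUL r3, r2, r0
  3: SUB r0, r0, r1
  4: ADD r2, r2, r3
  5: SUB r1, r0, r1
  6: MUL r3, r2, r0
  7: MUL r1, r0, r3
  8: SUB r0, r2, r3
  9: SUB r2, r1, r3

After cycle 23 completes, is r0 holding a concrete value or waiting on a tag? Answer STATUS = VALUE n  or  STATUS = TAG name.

STATUS = VALUE 30

c1: issue SUB r2<-Add1 | r0:4,r1:6,r2:Add1,r3:2
c2: issue ADD r1<-Add2 | r0:4,r1:Add2,r2:Add1,r3:2
c3: issue MUL r3<-Mul1 | r0:4,r1:Add2,r2:Add1,r3:Mul1
c4: CDB Add1=-2; issue SUB r0<-Add1 | r0:Add1,r1:Add2,r2:-2,r3:Mul1
c5: issue ADD r2<-Add3 | r0:Add1,r1:Add2,r2:Add3,r3:Mul1
c6: stall | r0:Add1,r1:Add2,r2:Add3,r3:Mul1
c7: CDB Add2=0; issue SUB r1<-Add2 | r0:Add1,r1:Add2,r2:Add3,r3:Mul1
c8: issue MUL r3<-Mul2 | r0:Add1,r1:Add2,r2:Add3,r3:Mul2
c9: CDB Mul1=-8; issue MUL r1<-Mul1 | r0:Add1,r1:Mul1,r2:Add3,r3:Mul2
c10: CDB Add1=4; issue SUB r0<-Add1 | r0:Add1,r1:Mul1,r2:Add3,r3:Mul2
c11: stall | r0:Add1,r1:Mul1,r2:Add3,r3:Mul2
c12: CDB Add3=-10; issue SUB r2<-Add3 | r0:Add1,r1:Mul1,r2:Add3,r3:Mul2
c13: CDB Add2=4 | r0:Add1,r1:Mul1,r2:Add3,r3:Mul2
c14: - | r0:Add1,r1:Mul1,r2:Add3,r3:Mul2
c15: - | r0:Add1,r1:Mul1,r2:Add3,r3:Mul2
c16: - | r0:Add1,r1:Mul1,r2:Add3,r3:Mul2
c17: CDB Mul2=-40 | r0:Add1,r1:Mul1,r2:Add3,r3:-40
c18: - | r0:Add1,r1:Mul1,r2:Add3,r3:-40
c19: - | r0:Add1,r1:Mul1,r2:Add3,r3:-40
c20: CDB Add1=30 | r0:30,r1:Mul1,r2:Add3,r3:-40
c21: - | r0:30,r1:Mul1,r2:Add3,r3:-40
c22: CDB Mul1=-160 | r0:30,r1:-160,r2:Add3,r3:-40
c23: - | r0:30,r1:-160,r2:Add3,r3:-40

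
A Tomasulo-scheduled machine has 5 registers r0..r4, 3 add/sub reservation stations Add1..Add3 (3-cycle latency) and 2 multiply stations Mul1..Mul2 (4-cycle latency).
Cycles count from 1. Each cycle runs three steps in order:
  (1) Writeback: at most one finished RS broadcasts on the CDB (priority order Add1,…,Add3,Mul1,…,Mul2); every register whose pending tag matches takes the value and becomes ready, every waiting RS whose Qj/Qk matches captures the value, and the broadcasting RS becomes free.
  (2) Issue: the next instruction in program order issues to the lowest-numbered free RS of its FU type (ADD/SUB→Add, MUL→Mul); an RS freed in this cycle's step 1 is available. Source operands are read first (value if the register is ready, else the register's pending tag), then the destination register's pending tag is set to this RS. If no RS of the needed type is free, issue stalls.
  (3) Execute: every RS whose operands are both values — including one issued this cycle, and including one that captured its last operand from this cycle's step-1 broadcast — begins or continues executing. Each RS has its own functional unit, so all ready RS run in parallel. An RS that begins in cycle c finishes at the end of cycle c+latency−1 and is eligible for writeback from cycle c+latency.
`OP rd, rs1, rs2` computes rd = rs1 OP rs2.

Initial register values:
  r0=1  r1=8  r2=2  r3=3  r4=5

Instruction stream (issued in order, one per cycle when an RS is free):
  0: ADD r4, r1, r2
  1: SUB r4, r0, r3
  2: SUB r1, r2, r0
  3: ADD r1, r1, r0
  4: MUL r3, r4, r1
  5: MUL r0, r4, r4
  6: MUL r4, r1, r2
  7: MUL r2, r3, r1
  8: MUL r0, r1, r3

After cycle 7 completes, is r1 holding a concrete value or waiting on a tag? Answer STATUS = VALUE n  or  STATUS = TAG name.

c1: issue ADD r4<-Add1 | r0:1,r1:8,r2:2,r3:3,r4:Add1
c2: issue SUB r4<-Add2 | r0:1,r1:8,r2:2,r3:3,r4:Add2
c3: issue SUB r1<-Add3 | r0:1,r1:Add3,r2:2,r3:3,r4:Add2
c4: CDB Add1=10; issue ADD r1<-Add1 | r0:1,r1:Add1,r2:2,r3:3,r4:Add2
c5: CDB Add2=-2; issue MUL r3<-Mul1 | r0:1,r1:Add1,r2:2,r3:Mul1,r4:-2
c6: CDB Add3=1; issue MUL r0<-Mul2 | r0:Mul2,r1:Add1,r2:2,r3:Mul1,r4:-2
c7: stall | r0:Mul2,r1:Add1,r2:2,r3:Mul1,r4:-2

STATUS = TAG Add1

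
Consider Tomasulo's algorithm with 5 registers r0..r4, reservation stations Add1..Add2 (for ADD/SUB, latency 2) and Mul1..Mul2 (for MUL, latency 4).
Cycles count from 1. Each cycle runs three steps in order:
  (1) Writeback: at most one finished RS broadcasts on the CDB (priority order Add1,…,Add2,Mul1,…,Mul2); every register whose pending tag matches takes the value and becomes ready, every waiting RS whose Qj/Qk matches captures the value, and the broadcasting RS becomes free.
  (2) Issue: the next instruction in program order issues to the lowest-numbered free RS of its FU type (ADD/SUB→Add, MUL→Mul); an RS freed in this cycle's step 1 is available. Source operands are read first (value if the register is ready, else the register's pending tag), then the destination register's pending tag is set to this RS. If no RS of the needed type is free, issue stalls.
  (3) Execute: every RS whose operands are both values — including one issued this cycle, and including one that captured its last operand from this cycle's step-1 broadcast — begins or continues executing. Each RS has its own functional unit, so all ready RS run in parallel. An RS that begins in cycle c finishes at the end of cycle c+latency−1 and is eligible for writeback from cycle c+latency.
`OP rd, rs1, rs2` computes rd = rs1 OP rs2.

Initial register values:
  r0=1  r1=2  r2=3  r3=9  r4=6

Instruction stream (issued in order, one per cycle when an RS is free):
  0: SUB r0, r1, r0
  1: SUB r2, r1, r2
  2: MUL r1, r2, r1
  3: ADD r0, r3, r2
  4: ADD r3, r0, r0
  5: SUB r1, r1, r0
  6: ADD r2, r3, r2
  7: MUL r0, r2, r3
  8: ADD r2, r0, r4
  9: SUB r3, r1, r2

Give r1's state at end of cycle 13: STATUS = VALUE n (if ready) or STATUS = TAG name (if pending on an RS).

STATUS = VALUE -10

c1: issue SUB r0<-Add1 | r0:Add1,r1:2,r2:3,r3:9,r4:6
c2: issue SUB r2<-Add2 | r0:Add1,r1:2,r2:Add2,r3:9,r4:6
c3: CDB Add1=1; issue MUL r1<-Mul1 | r0:1,r1:Mul1,r2:Add2,r3:9,r4:6
c4: CDB Add2=-1; issue ADD r0<-Add1 | r0:Add1,r1:Mul1,r2:-1,r3:9,r4:6
c5: issue ADD r3<-Add2 | r0:Add1,r1:Mul1,r2:-1,r3:Add2,r4:6
c6: CDB Add1=8; issue SUB r1<-Add1 | r0:8,r1:Add1,r2:-1,r3:Add2,r4:6
c7: stall | r0:8,r1:Add1,r2:-1,r3:Add2,r4:6
c8: CDB Add2=16; issue ADD r2<-Add2 | r0:8,r1:Add1,r2:Add2,r3:16,r4:6
c9: CDB Mul1=-2; issue MUL r0<-Mul1 | r0:Mul1,r1:Add1,r2:Add2,r3:16,r4:6
c10: CDB Add2=15; issue ADD r2<-Add2 | r0:Mul1,r1:Add1,r2:Add2,r3:16,r4:6
c11: CDB Add1=-10; issue SUB r3<-Add1 | r0:Mul1,r1:-10,r2:Add2,r3:Add1,r4:6
c12: - | r0:Mul1,r1:-10,r2:Add2,r3:Add1,r4:6
c13: - | r0:Mul1,r1:-10,r2:Add2,r3:Add1,r4:6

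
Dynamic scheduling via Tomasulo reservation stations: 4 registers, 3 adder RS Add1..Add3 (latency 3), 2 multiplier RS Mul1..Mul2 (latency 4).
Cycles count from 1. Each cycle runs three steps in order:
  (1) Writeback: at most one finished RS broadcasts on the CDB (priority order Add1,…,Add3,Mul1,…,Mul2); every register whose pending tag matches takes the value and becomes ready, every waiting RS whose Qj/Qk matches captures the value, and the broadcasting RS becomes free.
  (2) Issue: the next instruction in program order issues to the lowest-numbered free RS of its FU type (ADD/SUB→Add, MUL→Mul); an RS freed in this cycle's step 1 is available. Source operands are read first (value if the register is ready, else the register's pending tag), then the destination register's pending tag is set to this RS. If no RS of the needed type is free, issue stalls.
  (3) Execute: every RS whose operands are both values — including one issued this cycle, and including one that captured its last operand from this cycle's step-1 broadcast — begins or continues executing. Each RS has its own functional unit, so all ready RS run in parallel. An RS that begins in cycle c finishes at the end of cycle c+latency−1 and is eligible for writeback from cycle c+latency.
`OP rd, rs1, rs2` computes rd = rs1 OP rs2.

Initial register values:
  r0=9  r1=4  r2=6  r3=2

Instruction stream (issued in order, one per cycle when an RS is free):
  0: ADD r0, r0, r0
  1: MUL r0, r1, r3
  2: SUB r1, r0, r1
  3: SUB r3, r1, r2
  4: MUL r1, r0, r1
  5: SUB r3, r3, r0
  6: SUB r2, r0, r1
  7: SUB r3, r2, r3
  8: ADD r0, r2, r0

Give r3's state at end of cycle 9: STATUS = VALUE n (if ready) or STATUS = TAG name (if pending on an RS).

c1: issue ADD r0<-Add1 | r0:Add1,r1:4,r2:6,r3:2
c2: issue MUL r0<-Mul1 | r0:Mul1,r1:4,r2:6,r3:2
c3: issue SUB r1<-Add2 | r0:Mul1,r1:Add2,r2:6,r3:2
c4: CDB Add1=18; issue SUB r3<-Add1 | r0:Mul1,r1:Add2,r2:6,r3:Add1
c5: issue MUL r1<-Mul2 | r0:Mul1,r1:Mul2,r2:6,r3:Add1
c6: CDB Mul1=8; issue SUB r3<-Add3 | r0:8,r1:Mul2,r2:6,r3:Add3
c7: stall | r0:8,r1:Mul2,r2:6,r3:Add3
c8: stall | r0:8,r1:Mul2,r2:6,r3:Add3
c9: CDB Add2=4; issue SUB r2<-Add2 | r0:8,r1:Mul2,r2:Add2,r3:Add3

STATUS = TAG Add3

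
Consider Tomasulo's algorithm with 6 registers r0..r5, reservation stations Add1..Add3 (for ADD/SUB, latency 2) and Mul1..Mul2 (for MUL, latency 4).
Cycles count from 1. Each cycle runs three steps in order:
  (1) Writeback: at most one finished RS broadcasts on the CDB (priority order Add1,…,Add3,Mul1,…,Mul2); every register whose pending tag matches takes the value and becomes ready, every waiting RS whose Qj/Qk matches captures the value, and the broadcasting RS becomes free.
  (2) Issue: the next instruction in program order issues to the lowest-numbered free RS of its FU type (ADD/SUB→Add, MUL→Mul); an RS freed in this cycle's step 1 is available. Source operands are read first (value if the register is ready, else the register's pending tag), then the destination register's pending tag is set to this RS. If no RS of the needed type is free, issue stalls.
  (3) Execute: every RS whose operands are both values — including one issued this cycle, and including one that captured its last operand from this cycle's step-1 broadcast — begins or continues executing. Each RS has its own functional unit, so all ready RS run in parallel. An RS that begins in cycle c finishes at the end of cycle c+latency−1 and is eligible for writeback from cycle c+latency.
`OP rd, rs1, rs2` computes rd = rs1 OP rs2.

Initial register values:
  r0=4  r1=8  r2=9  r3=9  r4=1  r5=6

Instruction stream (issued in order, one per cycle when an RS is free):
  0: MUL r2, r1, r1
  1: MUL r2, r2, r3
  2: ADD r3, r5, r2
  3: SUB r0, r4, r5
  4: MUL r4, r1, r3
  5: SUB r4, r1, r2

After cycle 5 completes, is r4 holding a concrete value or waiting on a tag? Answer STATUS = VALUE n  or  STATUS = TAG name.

STATUS = TAG Mul1

cycle 1: issue MUL r2<-Mul1 // r0:4,r1:8,r2:Mul1,r3:9,r4:1,r5:6
cycle 2: issue MUL r2<-Mul2 // r0:4,r1:8,r2:Mul2,r3:9,r4:1,r5:6
cycle 3: issue ADD r3<-Add1 // r0:4,r1:8,r2:Mul2,r3:Add1,r4:1,r5:6
cycle 4: issue SUB r0<-Add2 // r0:Add2,r1:8,r2:Mul2,r3:Add1,r4:1,r5:6
cycle 5: CDB Mul1=64; issue MUL r4<-Mul1 // r0:Add2,r1:8,r2:Mul2,r3:Add1,r4:Mul1,r5:6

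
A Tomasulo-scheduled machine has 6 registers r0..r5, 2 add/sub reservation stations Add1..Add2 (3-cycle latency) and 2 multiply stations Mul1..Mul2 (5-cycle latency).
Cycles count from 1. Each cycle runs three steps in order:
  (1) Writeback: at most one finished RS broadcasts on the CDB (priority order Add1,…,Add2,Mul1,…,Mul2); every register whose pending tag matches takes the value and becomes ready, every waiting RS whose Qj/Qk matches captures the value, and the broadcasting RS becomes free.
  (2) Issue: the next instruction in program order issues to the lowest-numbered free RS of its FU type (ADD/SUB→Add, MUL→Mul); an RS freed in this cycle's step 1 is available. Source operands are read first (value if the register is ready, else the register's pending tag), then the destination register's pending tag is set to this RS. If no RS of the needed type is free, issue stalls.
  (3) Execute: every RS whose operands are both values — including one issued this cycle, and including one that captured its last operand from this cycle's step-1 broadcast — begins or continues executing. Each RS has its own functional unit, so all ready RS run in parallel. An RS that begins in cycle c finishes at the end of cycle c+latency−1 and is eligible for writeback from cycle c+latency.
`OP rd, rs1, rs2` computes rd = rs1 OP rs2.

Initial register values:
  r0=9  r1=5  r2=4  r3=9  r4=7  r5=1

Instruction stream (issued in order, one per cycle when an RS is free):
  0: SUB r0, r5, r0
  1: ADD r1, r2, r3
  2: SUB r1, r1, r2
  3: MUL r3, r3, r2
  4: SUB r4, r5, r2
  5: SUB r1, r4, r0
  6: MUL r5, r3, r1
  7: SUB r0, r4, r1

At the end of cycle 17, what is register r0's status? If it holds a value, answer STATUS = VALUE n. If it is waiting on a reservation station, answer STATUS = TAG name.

STATUS = VALUE -8

  c1: issue SUB r0<-Add1  regs: r0:Add1,r1:5,r2:4,r3:9,r4:7,r5:1
  c2: issue ADD r1<-Add2  regs: r0:Add1,r1:Add2,r2:4,r3:9,r4:7,r5:1
  c3: stall  regs: r0:Add1,r1:Add2,r2:4,r3:9,r4:7,r5:1
  c4: CDB Add1=-8; issue SUB r1<-Add1  regs: r0:-8,r1:Add1,r2:4,r3:9,r4:7,r5:1
  c5: CDB Add2=13; issue MUL r3<-Mul1  regs: r0:-8,r1:Add1,r2:4,r3:Mul1,r4:7,r5:1
  c6: issue SUB r4<-Add2  regs: r0:-8,r1:Add1,r2:4,r3:Mul1,r4:Add2,r5:1
  c7: stall  regs: r0:-8,r1:Add1,r2:4,r3:Mul1,r4:Add2,r5:1
  c8: CDB Add1=9; issue SUB r1<-Add1  regs: r0:-8,r1:Add1,r2:4,r3:Mul1,r4:Add2,r5:1
  c9: CDB Add2=-3; issue MUL r5<-Mul2  regs: r0:-8,r1:Add1,r2:4,r3:Mul1,r4:-3,r5:Mul2
  c10: CDB Mul1=36; issue SUB r0<-Add2  regs: r0:Add2,r1:Add1,r2:4,r3:36,r4:-3,r5:Mul2
  c11: -  regs: r0:Add2,r1:Add1,r2:4,r3:36,r4:-3,r5:Mul2
  c12: CDB Add1=5  regs: r0:Add2,r1:5,r2:4,r3:36,r4:-3,r5:Mul2
  c13: -  regs: r0:Add2,r1:5,r2:4,r3:36,r4:-3,r5:Mul2
  c14: -  regs: r0:Add2,r1:5,r2:4,r3:36,r4:-3,r5:Mul2
  c15: CDB Add2=-8  regs: r0:-8,r1:5,r2:4,r3:36,r4:-3,r5:Mul2
  c16: -  regs: r0:-8,r1:5,r2:4,r3:36,r4:-3,r5:Mul2
  c17: CDB Mul2=180  regs: r0:-8,r1:5,r2:4,r3:36,r4:-3,r5:180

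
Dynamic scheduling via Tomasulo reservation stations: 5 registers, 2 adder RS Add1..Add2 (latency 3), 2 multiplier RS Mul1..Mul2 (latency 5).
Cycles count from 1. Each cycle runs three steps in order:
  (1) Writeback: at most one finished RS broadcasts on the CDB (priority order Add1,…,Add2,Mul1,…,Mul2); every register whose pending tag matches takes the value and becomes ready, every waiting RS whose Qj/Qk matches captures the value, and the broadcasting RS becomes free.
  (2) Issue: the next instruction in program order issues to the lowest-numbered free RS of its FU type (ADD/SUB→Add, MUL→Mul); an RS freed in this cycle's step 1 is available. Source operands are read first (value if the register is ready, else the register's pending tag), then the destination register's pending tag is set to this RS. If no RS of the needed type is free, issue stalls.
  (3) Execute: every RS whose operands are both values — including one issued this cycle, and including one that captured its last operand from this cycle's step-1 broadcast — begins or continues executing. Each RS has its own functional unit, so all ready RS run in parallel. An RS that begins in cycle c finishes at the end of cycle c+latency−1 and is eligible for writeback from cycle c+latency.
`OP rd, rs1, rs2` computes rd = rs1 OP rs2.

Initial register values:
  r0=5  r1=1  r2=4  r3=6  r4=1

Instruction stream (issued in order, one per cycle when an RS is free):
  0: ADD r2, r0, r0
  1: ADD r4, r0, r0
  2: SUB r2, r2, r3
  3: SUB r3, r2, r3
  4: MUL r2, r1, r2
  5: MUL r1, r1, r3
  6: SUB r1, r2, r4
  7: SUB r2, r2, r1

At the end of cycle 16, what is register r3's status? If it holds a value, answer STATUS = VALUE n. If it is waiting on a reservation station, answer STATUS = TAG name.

STATUS = VALUE -2

cycle 1: issue ADD r2<-Add1 // r0:5,r1:1,r2:Add1,r3:6,r4:1
cycle 2: issue ADD r4<-Add2 // r0:5,r1:1,r2:Add1,r3:6,r4:Add2
cycle 3: stall // r0:5,r1:1,r2:Add1,r3:6,r4:Add2
cycle 4: CDB Add1=10; issue SUB r2<-Add1 // r0:5,r1:1,r2:Add1,r3:6,r4:Add2
cycle 5: CDB Add2=10; issue SUB r3<-Add2 // r0:5,r1:1,r2:Add1,r3:Add2,r4:10
cycle 6: issue MUL r2<-Mul1 // r0:5,r1:1,r2:Mul1,r3:Add2,r4:10
cycle 7: CDB Add1=4; issue MUL r1<-Mul2 // r0:5,r1:Mul2,r2:Mul1,r3:Add2,r4:10
cycle 8: issue SUB r1<-Add1 // r0:5,r1:Add1,r2:Mul1,r3:Add2,r4:10
cycle 9: stall // r0:5,r1:Add1,r2:Mul1,r3:Add2,r4:10
cycle 10: CDB Add2=-2; issue SUB r2<-Add2 // r0:5,r1:Add1,r2:Add2,r3:-2,r4:10
cycle 11: - // r0:5,r1:Add1,r2:Add2,r3:-2,r4:10
cycle 12: CDB Mul1=4 // r0:5,r1:Add1,r2:Add2,r3:-2,r4:10
cycle 13: - // r0:5,r1:Add1,r2:Add2,r3:-2,r4:10
cycle 14: - // r0:5,r1:Add1,r2:Add2,r3:-2,r4:10
cycle 15: CDB Add1=-6 // r0:5,r1:-6,r2:Add2,r3:-2,r4:10
cycle 16: CDB Mul2=-2 // r0:5,r1:-6,r2:Add2,r3:-2,r4:10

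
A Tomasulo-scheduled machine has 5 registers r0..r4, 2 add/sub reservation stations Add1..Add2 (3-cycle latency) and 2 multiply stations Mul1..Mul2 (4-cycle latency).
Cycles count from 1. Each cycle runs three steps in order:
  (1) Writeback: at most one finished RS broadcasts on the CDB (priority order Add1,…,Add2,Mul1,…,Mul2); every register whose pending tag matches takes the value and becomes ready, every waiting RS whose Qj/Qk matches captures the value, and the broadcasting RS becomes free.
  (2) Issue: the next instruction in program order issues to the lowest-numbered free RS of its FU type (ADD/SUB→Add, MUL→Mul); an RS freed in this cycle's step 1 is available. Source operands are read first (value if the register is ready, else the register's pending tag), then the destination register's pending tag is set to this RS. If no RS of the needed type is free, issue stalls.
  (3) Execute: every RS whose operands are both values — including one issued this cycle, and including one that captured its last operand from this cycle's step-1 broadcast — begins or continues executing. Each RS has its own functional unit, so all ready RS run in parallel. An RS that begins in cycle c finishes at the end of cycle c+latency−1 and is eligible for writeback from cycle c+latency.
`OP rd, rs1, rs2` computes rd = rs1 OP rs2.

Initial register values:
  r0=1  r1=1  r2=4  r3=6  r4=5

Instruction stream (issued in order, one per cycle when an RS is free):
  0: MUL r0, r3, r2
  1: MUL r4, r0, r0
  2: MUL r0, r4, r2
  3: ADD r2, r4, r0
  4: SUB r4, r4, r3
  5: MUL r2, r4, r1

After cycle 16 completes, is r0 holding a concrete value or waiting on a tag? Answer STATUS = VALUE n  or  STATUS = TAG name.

STATUS = VALUE 2304

cycle 1: issue MUL r0<-Mul1 // r0:Mul1,r1:1,r2:4,r3:6,r4:5
cycle 2: issue MUL r4<-Mul2 // r0:Mul1,r1:1,r2:4,r3:6,r4:Mul2
cycle 3: stall // r0:Mul1,r1:1,r2:4,r3:6,r4:Mul2
cycle 4: stall // r0:Mul1,r1:1,r2:4,r3:6,r4:Mul2
cycle 5: CDB Mul1=24; issue MUL r0<-Mul1 // r0:Mul1,r1:1,r2:4,r3:6,r4:Mul2
cycle 6: issue ADD r2<-Add1 // r0:Mul1,r1:1,r2:Add1,r3:6,r4:Mul2
cycle 7: issue SUB r4<-Add2 // r0:Mul1,r1:1,r2:Add1,r3:6,r4:Add2
cycle 8: stall // r0:Mul1,r1:1,r2:Add1,r3:6,r4:Add2
cycle 9: CDB Mul2=576; issue MUL r2<-Mul2 // r0:Mul1,r1:1,r2:Mul2,r3:6,r4:Add2
cycle 10: - // r0:Mul1,r1:1,r2:Mul2,r3:6,r4:Add2
cycle 11: - // r0:Mul1,r1:1,r2:Mul2,r3:6,r4:Add2
cycle 12: CDB Add2=570 // r0:Mul1,r1:1,r2:Mul2,r3:6,r4:570
cycle 13: CDB Mul1=2304 // r0:2304,r1:1,r2:Mul2,r3:6,r4:570
cycle 14: - // r0:2304,r1:1,r2:Mul2,r3:6,r4:570
cycle 15: - // r0:2304,r1:1,r2:Mul2,r3:6,r4:570
cycle 16: CDB Add1=2880 // r0:2304,r1:1,r2:Mul2,r3:6,r4:570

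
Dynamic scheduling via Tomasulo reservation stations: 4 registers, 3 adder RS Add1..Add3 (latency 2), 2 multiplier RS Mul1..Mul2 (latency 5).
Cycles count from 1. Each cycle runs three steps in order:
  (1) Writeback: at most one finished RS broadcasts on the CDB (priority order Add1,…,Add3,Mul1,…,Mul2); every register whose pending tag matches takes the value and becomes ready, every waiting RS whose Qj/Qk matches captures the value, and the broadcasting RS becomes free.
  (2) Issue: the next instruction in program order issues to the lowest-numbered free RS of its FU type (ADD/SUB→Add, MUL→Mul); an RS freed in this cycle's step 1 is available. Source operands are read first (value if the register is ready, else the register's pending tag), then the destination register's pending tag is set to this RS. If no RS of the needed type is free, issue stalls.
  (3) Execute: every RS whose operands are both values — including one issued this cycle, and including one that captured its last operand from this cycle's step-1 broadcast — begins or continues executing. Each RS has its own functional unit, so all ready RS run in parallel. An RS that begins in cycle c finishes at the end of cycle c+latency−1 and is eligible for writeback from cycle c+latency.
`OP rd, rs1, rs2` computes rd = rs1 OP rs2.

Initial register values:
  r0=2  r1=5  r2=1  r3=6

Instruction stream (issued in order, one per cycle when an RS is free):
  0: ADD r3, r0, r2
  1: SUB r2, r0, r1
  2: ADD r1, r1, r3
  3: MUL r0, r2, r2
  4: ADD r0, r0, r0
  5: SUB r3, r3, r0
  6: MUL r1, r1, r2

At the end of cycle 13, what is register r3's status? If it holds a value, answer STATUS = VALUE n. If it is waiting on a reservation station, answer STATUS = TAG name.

STATUS = VALUE -15

  c1: issue ADD r3<-Add1  regs: r0:2,r1:5,r2:1,r3:Add1
  c2: issue SUB r2<-Add2  regs: r0:2,r1:5,r2:Add2,r3:Add1
  c3: CDB Add1=3; issue ADD r1<-Add1  regs: r0:2,r1:Add1,r2:Add2,r3:3
  c4: CDB Add2=-3; issue MUL r0<-Mul1  regs: r0:Mul1,r1:Add1,r2:-3,r3:3
  c5: CDB Add1=8; issue ADD r0<-Add1  regs: r0:Add1,r1:8,r2:-3,r3:3
  c6: issue SUB r3<-Add2  regs: r0:Add1,r1:8,r2:-3,r3:Add2
  c7: issue MUL r1<-Mul2  regs: r0:Add1,r1:Mul2,r2:-3,r3:Add2
  c8: -  regs: r0:Add1,r1:Mul2,r2:-3,r3:Add2
  c9: CDB Mul1=9  regs: r0:Add1,r1:Mul2,r2:-3,r3:Add2
  c10: -  regs: r0:Add1,r1:Mul2,r2:-3,r3:Add2
  c11: CDB Add1=18  regs: r0:18,r1:Mul2,r2:-3,r3:Add2
  c12: CDB Mul2=-24  regs: r0:18,r1:-24,r2:-3,r3:Add2
  c13: CDB Add2=-15  regs: r0:18,r1:-24,r2:-3,r3:-15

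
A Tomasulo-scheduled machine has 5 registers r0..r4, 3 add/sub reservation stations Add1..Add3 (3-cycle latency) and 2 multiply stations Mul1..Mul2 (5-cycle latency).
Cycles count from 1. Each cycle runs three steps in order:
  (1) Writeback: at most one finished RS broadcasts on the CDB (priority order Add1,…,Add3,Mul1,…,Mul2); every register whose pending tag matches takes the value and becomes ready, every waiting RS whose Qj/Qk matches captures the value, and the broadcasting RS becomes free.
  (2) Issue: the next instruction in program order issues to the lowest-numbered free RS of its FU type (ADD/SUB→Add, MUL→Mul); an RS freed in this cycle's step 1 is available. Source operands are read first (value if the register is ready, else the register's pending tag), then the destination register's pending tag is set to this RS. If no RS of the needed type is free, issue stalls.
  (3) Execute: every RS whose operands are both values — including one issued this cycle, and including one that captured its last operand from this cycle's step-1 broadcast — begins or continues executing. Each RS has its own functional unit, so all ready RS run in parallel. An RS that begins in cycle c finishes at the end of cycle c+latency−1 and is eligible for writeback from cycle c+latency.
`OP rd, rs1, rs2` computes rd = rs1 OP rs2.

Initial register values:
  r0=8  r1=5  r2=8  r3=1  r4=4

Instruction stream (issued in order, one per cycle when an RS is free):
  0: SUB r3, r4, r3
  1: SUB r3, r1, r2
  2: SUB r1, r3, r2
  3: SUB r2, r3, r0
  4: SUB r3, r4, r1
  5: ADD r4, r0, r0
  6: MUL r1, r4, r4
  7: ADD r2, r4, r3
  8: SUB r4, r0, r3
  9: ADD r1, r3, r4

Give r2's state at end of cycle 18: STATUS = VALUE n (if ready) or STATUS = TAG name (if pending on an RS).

c1: issue SUB r3<-Add1 | r0:8,r1:5,r2:8,r3:Add1,r4:4
c2: issue SUB r3<-Add2 | r0:8,r1:5,r2:8,r3:Add2,r4:4
c3: issue SUB r1<-Add3 | r0:8,r1:Add3,r2:8,r3:Add2,r4:4
c4: CDB Add1=3; issue SUB r2<-Add1 | r0:8,r1:Add3,r2:Add1,r3:Add2,r4:4
c5: CDB Add2=-3; issue SUB r3<-Add2 | r0:8,r1:Add3,r2:Add1,r3:Add2,r4:4
c6: stall | r0:8,r1:Add3,r2:Add1,r3:Add2,r4:4
c7: stall | r0:8,r1:Add3,r2:Add1,r3:Add2,r4:4
c8: CDB Add1=-11; issue ADD r4<-Add1 | r0:8,r1:Add3,r2:-11,r3:Add2,r4:Add1
c9: CDB Add3=-11; issue MUL r1<-Mul1 | r0:8,r1:Mul1,r2:-11,r3:Add2,r4:Add1
c10: issue ADD r2<-Add3 | r0:8,r1:Mul1,r2:Add3,r3:Add2,r4:Add1
c11: CDB Add1=16; issue SUB r4<-Add1 | r0:8,r1:Mul1,r2:Add3,r3:Add2,r4:Add1
c12: CDB Add2=15; issue ADD r1<-Add2 | r0:8,r1:Add2,r2:Add3,r3:15,r4:Add1
c13: - | r0:8,r1:Add2,r2:Add3,r3:15,r4:Add1
c14: - | r0:8,r1:Add2,r2:Add3,r3:15,r4:Add1
c15: CDB Add1=-7 | r0:8,r1:Add2,r2:Add3,r3:15,r4:-7
c16: CDB Add3=31 | r0:8,r1:Add2,r2:31,r3:15,r4:-7
c17: CDB Mul1=256 | r0:8,r1:Add2,r2:31,r3:15,r4:-7
c18: CDB Add2=8 | r0:8,r1:8,r2:31,r3:15,r4:-7

STATUS = VALUE 31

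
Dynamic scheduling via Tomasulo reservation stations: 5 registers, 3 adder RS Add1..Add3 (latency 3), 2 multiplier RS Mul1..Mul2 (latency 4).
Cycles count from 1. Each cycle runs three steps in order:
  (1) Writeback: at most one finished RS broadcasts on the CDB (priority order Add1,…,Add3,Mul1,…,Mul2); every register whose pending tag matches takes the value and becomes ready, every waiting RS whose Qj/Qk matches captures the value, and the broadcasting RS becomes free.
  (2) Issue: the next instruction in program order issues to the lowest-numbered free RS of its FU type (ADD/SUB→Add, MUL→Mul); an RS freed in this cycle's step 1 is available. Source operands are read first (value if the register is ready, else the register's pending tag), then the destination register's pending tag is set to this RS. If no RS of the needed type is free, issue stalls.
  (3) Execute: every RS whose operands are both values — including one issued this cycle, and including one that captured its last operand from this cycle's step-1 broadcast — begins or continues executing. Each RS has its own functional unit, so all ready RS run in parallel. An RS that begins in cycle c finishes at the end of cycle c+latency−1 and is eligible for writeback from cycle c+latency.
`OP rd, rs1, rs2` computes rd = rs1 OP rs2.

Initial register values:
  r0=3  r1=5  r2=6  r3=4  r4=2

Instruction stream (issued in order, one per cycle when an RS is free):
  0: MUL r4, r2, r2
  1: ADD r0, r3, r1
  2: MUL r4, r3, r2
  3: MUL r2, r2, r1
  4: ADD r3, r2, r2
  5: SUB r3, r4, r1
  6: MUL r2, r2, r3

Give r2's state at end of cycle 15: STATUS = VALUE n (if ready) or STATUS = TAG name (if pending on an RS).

c1: issue MUL r4<-Mul1 | r0:3,r1:5,r2:6,r3:4,r4:Mul1
c2: issue ADD r0<-Add1 | r0:Add1,r1:5,r2:6,r3:4,r4:Mul1
c3: issue MUL r4<-Mul2 | r0:Add1,r1:5,r2:6,r3:4,r4:Mul2
c4: stall | r0:Add1,r1:5,r2:6,r3:4,r4:Mul2
c5: CDB Add1=9; stall | r0:9,r1:5,r2:6,r3:4,r4:Mul2
c6: CDB Mul1=36; issue MUL r2<-Mul1 | r0:9,r1:5,r2:Mul1,r3:4,r4:Mul2
c7: CDB Mul2=24; issue ADD r3<-Add1 | r0:9,r1:5,r2:Mul1,r3:Add1,r4:24
c8: issue SUB r3<-Add2 | r0:9,r1:5,r2:Mul1,r3:Add2,r4:24
c9: issue MUL r2<-Mul2 | r0:9,r1:5,r2:Mul2,r3:Add2,r4:24
c10: CDB Mul1=30 | r0:9,r1:5,r2:Mul2,r3:Add2,r4:24
c11: CDB Add2=19 | r0:9,r1:5,r2:Mul2,r3:19,r4:24
c12: - | r0:9,r1:5,r2:Mul2,r3:19,r4:24
c13: CDB Add1=60 | r0:9,r1:5,r2:Mul2,r3:19,r4:24
c14: - | r0:9,r1:5,r2:Mul2,r3:19,r4:24
c15: CDB Mul2=570 | r0:9,r1:5,r2:570,r3:19,r4:24

STATUS = VALUE 570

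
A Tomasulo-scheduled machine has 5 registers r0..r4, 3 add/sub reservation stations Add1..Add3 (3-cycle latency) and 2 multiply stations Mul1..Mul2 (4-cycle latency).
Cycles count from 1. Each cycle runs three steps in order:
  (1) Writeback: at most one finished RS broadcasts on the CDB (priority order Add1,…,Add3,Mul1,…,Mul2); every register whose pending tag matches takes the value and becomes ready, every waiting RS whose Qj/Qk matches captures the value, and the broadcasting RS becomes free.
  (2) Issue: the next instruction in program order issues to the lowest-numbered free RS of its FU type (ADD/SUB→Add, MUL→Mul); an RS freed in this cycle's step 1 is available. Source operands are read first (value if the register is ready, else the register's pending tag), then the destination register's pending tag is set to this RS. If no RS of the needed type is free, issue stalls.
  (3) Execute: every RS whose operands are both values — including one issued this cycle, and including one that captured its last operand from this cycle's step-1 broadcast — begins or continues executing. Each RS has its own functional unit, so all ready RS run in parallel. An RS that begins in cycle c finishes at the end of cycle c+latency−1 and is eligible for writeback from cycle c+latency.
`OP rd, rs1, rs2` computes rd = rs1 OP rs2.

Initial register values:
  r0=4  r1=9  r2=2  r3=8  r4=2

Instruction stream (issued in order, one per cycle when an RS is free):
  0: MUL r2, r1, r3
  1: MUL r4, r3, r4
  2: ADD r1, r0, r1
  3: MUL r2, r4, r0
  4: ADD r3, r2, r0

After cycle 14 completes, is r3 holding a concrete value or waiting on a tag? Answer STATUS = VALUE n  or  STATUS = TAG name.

STATUS = VALUE 68

c1: issue MUL r2<-Mul1 | r0:4,r1:9,r2:Mul1,r3:8,r4:2
c2: issue MUL r4<-Mul2 | r0:4,r1:9,r2:Mul1,r3:8,r4:Mul2
c3: issue ADD r1<-Add1 | r0:4,r1:Add1,r2:Mul1,r3:8,r4:Mul2
c4: stall | r0:4,r1:Add1,r2:Mul1,r3:8,r4:Mul2
c5: CDB Mul1=72; issue MUL r2<-Mul1 | r0:4,r1:Add1,r2:Mul1,r3:8,r4:Mul2
c6: CDB Add1=13; issue ADD r3<-Add1 | r0:4,r1:13,r2:Mul1,r3:Add1,r4:Mul2
c7: CDB Mul2=16 | r0:4,r1:13,r2:Mul1,r3:Add1,r4:16
c8: - | r0:4,r1:13,r2:Mul1,r3:Add1,r4:16
c9: - | r0:4,r1:13,r2:Mul1,r3:Add1,r4:16
c10: - | r0:4,r1:13,r2:Mul1,r3:Add1,r4:16
c11: CDB Mul1=64 | r0:4,r1:13,r2:64,r3:Add1,r4:16
c12: - | r0:4,r1:13,r2:64,r3:Add1,r4:16
c13: - | r0:4,r1:13,r2:64,r3:Add1,r4:16
c14: CDB Add1=68 | r0:4,r1:13,r2:64,r3:68,r4:16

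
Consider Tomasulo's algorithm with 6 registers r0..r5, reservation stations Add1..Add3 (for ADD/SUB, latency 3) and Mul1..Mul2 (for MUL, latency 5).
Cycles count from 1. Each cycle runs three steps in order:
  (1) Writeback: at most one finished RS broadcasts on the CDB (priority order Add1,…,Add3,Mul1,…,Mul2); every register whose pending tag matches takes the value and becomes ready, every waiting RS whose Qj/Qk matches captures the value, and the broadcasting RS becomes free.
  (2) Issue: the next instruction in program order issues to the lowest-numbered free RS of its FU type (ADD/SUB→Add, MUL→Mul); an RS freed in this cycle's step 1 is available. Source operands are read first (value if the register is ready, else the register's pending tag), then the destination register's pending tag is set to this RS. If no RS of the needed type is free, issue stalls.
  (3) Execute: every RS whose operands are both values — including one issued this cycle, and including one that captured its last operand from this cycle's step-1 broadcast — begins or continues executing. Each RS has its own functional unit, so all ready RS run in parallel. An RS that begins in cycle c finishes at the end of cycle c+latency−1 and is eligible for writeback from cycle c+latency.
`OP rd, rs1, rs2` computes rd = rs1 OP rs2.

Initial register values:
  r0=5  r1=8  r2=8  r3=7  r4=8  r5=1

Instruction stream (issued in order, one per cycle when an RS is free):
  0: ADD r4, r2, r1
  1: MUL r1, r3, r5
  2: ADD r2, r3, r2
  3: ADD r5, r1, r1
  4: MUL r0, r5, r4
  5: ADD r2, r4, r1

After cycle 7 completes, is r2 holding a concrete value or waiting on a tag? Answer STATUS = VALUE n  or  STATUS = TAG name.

STATUS = TAG Add2

cycle 1: issue ADD r4<-Add1 // r0:5,r1:8,r2:8,r3:7,r4:Add1,r5:1
cycle 2: issue MUL r1<-Mul1 // r0:5,r1:Mul1,r2:8,r3:7,r4:Add1,r5:1
cycle 3: issue ADD r2<-Add2 // r0:5,r1:Mul1,r2:Add2,r3:7,r4:Add1,r5:1
cycle 4: CDB Add1=16; issue ADD r5<-Add1 // r0:5,r1:Mul1,r2:Add2,r3:7,r4:16,r5:Add1
cycle 5: issue MUL r0<-Mul2 // r0:Mul2,r1:Mul1,r2:Add2,r3:7,r4:16,r5:Add1
cycle 6: CDB Add2=15; issue ADD r2<-Add2 // r0:Mul2,r1:Mul1,r2:Add2,r3:7,r4:16,r5:Add1
cycle 7: CDB Mul1=7 // r0:Mul2,r1:7,r2:Add2,r3:7,r4:16,r5:Add1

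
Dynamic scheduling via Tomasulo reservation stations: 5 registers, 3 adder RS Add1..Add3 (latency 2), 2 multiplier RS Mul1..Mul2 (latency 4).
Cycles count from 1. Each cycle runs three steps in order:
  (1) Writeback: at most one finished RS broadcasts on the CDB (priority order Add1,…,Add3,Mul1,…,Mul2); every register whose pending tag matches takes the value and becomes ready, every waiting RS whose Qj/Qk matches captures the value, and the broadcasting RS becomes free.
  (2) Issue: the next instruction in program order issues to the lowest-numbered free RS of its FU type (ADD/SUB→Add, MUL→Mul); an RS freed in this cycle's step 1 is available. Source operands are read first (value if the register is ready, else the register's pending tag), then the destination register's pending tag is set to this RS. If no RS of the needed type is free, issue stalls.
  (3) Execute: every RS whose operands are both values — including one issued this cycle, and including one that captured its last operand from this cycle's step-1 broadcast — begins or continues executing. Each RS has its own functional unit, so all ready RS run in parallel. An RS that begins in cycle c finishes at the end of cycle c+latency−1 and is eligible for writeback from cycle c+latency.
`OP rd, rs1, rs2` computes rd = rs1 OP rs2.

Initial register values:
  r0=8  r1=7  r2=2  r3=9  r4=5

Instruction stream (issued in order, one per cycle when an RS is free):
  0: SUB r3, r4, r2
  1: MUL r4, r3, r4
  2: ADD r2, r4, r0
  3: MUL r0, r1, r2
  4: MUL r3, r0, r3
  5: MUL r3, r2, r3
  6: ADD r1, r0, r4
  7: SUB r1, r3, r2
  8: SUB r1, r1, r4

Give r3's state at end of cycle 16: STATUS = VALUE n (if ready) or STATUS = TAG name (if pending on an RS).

c1: issue SUB r3<-Add1 | r0:8,r1:7,r2:2,r3:Add1,r4:5
c2: issue MUL r4<-Mul1 | r0:8,r1:7,r2:2,r3:Add1,r4:Mul1
c3: CDB Add1=3; issue ADD r2<-Add1 | r0:8,r1:7,r2:Add1,r3:3,r4:Mul1
c4: issue MUL r0<-Mul2 | r0:Mul2,r1:7,r2:Add1,r3:3,r4:Mul1
c5: stall | r0:Mul2,r1:7,r2:Add1,r3:3,r4:Mul1
c6: stall | r0:Mul2,r1:7,r2:Add1,r3:3,r4:Mul1
c7: CDB Mul1=15; issue MUL r3<-Mul1 | r0:Mul2,r1:7,r2:Add1,r3:Mul1,r4:15
c8: stall | r0:Mul2,r1:7,r2:Add1,r3:Mul1,r4:15
c9: CDB Add1=23; stall | r0:Mul2,r1:7,r2:23,r3:Mul1,r4:15
c10: stall | r0:Mul2,r1:7,r2:23,r3:Mul1,r4:15
c11: stall | r0:Mul2,r1:7,r2:23,r3:Mul1,r4:15
c12: stall | r0:Mul2,r1:7,r2:23,r3:Mul1,r4:15
c13: CDB Mul2=161; issue MUL r3<-Mul2 | r0:161,r1:7,r2:23,r3:Mul2,r4:15
c14: issue ADD r1<-Add1 | r0:161,r1:Add1,r2:23,r3:Mul2,r4:15
c15: issue SUB r1<-Add2 | r0:161,r1:Add2,r2:23,r3:Mul2,r4:15
c16: CDB Add1=176; issue SUB r1<-Add1 | r0:161,r1:Add1,r2:23,r3:Mul2,r4:15

STATUS = TAG Mul2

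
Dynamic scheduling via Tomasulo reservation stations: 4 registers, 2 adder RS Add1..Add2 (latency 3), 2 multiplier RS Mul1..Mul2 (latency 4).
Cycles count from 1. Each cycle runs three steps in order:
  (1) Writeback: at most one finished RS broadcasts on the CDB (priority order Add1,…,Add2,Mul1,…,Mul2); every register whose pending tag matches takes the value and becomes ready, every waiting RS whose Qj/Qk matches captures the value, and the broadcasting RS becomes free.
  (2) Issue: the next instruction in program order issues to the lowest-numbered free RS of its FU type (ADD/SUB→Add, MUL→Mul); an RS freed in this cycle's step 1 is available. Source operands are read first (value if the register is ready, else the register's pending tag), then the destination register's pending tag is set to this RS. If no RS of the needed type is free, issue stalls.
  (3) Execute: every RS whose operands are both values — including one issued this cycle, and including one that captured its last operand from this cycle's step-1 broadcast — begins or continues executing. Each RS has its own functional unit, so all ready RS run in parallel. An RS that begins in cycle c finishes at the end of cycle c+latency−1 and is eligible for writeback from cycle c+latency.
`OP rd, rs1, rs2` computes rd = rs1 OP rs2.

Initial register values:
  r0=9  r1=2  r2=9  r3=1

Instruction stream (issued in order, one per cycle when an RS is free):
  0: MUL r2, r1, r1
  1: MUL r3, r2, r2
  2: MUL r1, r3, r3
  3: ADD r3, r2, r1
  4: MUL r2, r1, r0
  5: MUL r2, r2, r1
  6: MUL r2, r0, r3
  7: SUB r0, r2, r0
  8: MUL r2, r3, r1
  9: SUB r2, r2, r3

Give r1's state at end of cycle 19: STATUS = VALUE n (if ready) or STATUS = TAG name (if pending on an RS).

  c1: issue MUL r2<-Mul1  regs: r0:9,r1:2,r2:Mul1,r3:1
  c2: issue MUL r3<-Mul2  regs: r0:9,r1:2,r2:Mul1,r3:Mul2
  c3: stall  regs: r0:9,r1:2,r2:Mul1,r3:Mul2
  c4: stall  regs: r0:9,r1:2,r2:Mul1,r3:Mul2
  c5: CDB Mul1=4; issue MUL r1<-Mul1  regs: r0:9,r1:Mul1,r2:4,r3:Mul2
  c6: issue ADD r3<-Add1  regs: r0:9,r1:Mul1,r2:4,r3:Add1
  c7: stall  regs: r0:9,r1:Mul1,r2:4,r3:Add1
  c8: stall  regs: r0:9,r1:Mul1,r2:4,r3:Add1
  c9: CDB Mul2=16; issue MUL r2<-Mul2  regs: r0:9,r1:Mul1,r2:Mul2,r3:Add1
  c10: stall  regs: r0:9,r1:Mul1,r2:Mul2,r3:Add1
  c11: stall  regs: r0:9,r1:Mul1,r2:Mul2,r3:Add1
  c12: stall  regs: r0:9,r1:Mul1,r2:Mul2,r3:Add1
  c13: CDB Mul1=256; issue MUL r2<-Mul1  regs: r0:9,r1:256,r2:Mul1,r3:Add1
  c14: stall  regs: r0:9,r1:256,r2:Mul1,r3:Add1
  c15: stall  regs: r0:9,r1:256,r2:Mul1,r3:Add1
  c16: CDB Add1=260; stall  regs: r0:9,r1:256,r2:Mul1,r3:260
  c17: CDB Mul2=2304; issue MUL r2<-Mul2  regs: r0:9,r1:256,r2:Mul2,r3:260
  c18: issue SUB r0<-Add1  regs: r0:Add1,r1:256,r2:Mul2,r3:260
  c19: stall  regs: r0:Add1,r1:256,r2:Mul2,r3:260

STATUS = VALUE 256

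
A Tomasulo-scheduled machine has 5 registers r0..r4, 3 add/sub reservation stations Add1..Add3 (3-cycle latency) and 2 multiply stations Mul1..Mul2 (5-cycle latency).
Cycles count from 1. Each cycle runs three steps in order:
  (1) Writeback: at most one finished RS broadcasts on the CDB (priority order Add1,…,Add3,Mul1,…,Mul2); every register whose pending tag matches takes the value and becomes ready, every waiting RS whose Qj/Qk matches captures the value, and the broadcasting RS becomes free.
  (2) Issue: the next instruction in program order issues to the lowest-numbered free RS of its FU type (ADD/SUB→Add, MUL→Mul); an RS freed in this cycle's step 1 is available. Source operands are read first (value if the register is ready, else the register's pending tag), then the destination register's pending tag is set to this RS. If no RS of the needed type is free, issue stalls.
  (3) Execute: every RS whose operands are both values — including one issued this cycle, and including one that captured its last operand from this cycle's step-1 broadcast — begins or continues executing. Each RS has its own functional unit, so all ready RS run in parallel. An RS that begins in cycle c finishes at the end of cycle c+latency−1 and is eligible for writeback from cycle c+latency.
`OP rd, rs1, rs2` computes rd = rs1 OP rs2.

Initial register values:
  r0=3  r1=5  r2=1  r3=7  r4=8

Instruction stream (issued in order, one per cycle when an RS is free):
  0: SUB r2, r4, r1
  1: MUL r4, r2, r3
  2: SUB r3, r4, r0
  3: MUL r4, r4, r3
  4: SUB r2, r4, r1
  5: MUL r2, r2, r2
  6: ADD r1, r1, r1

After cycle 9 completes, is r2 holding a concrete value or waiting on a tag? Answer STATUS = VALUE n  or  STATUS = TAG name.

STATUS = TAG Mul1

cycle 1: issue SUB r2<-Add1 // r0:3,r1:5,r2:Add1,r3:7,r4:8
cycle 2: issue MUL r4<-Mul1 // r0:3,r1:5,r2:Add1,r3:7,r4:Mul1
cycle 3: issue SUB r3<-Add2 // r0:3,r1:5,r2:Add1,r3:Add2,r4:Mul1
cycle 4: CDB Add1=3; issue MUL r4<-Mul2 // r0:3,r1:5,r2:3,r3:Add2,r4:Mul2
cycle 5: issue SUB r2<-Add1 // r0:3,r1:5,r2:Add1,r3:Add2,r4:Mul2
cycle 6: stall // r0:3,r1:5,r2:Add1,r3:Add2,r4:Mul2
cycle 7: stall // r0:3,r1:5,r2:Add1,r3:Add2,r4:Mul2
cycle 8: stall // r0:3,r1:5,r2:Add1,r3:Add2,r4:Mul2
cycle 9: CDB Mul1=21; issue MUL r2<-Mul1 // r0:3,r1:5,r2:Mul1,r3:Add2,r4:Mul2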